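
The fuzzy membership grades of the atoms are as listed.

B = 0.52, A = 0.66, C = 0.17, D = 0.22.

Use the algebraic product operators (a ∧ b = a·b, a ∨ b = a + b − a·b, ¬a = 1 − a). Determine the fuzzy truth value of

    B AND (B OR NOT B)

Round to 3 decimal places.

NOT B = 1 − 0.5200 = 0.4800
B OR NOT B = a + b − a·b on (0.5200, 0.4800) = 0.7504
B AND (B OR NOT B) = a·b on (0.5200, 0.7504) = 0.3902

0.390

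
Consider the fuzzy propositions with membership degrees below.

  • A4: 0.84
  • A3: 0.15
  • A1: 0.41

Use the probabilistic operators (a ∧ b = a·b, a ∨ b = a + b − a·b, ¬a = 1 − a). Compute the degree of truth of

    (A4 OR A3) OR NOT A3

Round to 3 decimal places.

0.980

A4 OR A3 = a + b − a·b on (0.8400, 0.1500) = 0.8640
NOT A3 = 1 − 0.1500 = 0.8500
(A4 OR A3) OR NOT A3 = a + b − a·b on (0.8640, 0.8500) = 0.9796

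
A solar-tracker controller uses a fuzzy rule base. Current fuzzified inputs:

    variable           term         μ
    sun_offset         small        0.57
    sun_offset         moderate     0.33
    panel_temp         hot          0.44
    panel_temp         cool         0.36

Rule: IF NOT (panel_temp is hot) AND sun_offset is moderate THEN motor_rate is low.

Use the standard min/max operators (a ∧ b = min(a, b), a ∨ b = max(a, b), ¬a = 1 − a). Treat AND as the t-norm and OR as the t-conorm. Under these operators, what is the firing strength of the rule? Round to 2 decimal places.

0.33

firing strength: ¬hot=1−0.44=0.56, moderate=0.33; AND[min(a, b)] → w = 0.33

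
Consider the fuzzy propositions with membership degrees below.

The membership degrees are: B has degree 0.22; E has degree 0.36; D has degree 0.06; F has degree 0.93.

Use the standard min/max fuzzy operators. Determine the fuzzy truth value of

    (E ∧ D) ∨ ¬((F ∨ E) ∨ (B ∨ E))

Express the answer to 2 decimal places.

E ∧ D = min(a, b) on (0.36, 0.06) = 0.06
F ∨ E = max(a, b) on (0.93, 0.36) = 0.93
B ∨ E = max(a, b) on (0.22, 0.36) = 0.36
(F ∨ E) ∨ (B ∨ E) = max(a, b) on (0.93, 0.36) = 0.93
¬((F ∨ E) ∨ (B ∨ E)) = 1 − 0.93 = 0.07
(E ∧ D) ∨ ¬((F ∨ E) ∨ (B ∨ E)) = max(a, b) on (0.06, 0.07) = 0.07

0.07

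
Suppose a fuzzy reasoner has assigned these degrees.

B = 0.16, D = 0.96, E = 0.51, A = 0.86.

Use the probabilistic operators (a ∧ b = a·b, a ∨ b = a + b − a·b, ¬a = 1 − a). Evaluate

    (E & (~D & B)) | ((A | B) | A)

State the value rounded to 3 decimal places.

0.984

~D = 1 − 0.9600 = 0.0400
~D & B = a·b on (0.0400, 0.1600) = 0.0064
E & (~D & B) = a·b on (0.5100, 0.0064) = 0.0033
A | B = a + b − a·b on (0.8600, 0.1600) = 0.8824
(A | B) | A = a + b − a·b on (0.8824, 0.8600) = 0.9835
(E & (~D & B)) | ((A | B) | A) = a + b − a·b on (0.0033, 0.9835) = 0.9836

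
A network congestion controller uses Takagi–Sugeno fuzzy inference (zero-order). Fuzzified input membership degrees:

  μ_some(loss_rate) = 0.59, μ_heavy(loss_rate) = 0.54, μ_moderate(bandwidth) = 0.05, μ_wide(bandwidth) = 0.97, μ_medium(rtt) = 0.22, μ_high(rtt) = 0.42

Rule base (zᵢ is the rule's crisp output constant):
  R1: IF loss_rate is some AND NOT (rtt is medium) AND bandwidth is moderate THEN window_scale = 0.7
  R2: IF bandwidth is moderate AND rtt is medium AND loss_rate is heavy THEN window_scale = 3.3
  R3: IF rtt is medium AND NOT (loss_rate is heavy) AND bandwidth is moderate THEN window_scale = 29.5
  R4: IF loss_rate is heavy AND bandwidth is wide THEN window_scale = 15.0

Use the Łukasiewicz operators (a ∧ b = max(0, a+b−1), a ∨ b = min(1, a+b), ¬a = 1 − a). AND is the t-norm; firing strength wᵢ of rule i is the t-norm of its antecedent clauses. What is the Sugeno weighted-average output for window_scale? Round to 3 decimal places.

R1 (z=0.7): some=0.59, ¬medium=1−0.22=0.78, moderate=0.05; AND[max(0, a+b−1)] → w = 0.00
R2 (z=3.3): moderate=0.05, medium=0.22, heavy=0.54; AND[max(0, a+b−1)] → w = 0.00
R3 (z=29.5): medium=0.22, ¬heavy=1−0.54=0.46, moderate=0.05; AND[max(0, a+b−1)] → w = 0.00
R4 (z=15.0): heavy=0.54, wide=0.97; AND[max(0, a+b−1)] → w = 0.51
Weighted average = (0.00·0.7 + 0.00·3.3 + 0.00·29.5 + 0.51·15.0) / (0.00 + 0.00 + 0.00 + 0.51)
  = 7.6500 / 0.5100 = 15.000

15.000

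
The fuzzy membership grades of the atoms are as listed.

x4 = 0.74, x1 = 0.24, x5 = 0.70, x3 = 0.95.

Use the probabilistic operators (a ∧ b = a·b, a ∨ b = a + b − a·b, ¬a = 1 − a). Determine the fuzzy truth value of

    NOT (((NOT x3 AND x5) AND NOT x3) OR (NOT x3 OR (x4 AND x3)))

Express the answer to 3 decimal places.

NOT x3 = 1 − 0.9500 = 0.0500
NOT x3 AND x5 = a·b on (0.0500, 0.7000) = 0.0350
NOT x3 = 1 − 0.9500 = 0.0500
(NOT x3 AND x5) AND NOT x3 = a·b on (0.0350, 0.0500) = 0.0018
NOT x3 = 1 − 0.9500 = 0.0500
x4 AND x3 = a·b on (0.7400, 0.9500) = 0.7030
NOT x3 OR (x4 AND x3) = a + b − a·b on (0.0500, 0.7030) = 0.7178
((NOT x3 AND x5) AND NOT x3) OR (NOT x3 OR (x4 AND x3)) = a + b − a·b on (0.0018, 0.7178) = 0.7183
NOT (((NOT x3 AND x5) AND NOT x3) OR (NOT x3 OR (x4 AND x3))) = 1 − 0.7183 = 0.2817

0.282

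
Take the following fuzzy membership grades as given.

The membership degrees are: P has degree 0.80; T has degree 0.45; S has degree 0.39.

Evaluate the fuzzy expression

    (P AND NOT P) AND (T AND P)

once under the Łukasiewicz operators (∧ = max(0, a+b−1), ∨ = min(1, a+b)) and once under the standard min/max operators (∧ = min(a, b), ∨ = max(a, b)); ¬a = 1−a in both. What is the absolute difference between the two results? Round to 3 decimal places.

0.200

Under Łukasiewicz:
  NOT P = 1 − 0.80 = 0.20
  P AND NOT P = max(0, a+b−1) on (0.80, 0.20) = 0.00
  T AND P = max(0, a+b−1) on (0.45, 0.80) = 0.25
  (P AND NOT P) AND (T AND P) = max(0, a+b−1) on (0.00, 0.25) = 0.00
  → value = 0.0000
Under standard min/max:
  NOT P = 1 − 0.80 = 0.20
  P AND NOT P = min(a, b) on (0.80, 0.20) = 0.20
  T AND P = min(a, b) on (0.45, 0.80) = 0.45
  (P AND NOT P) AND (T AND P) = min(a, b) on (0.20, 0.45) = 0.20
  → value = 0.2000
|0.0000 − 0.2000| = 0.200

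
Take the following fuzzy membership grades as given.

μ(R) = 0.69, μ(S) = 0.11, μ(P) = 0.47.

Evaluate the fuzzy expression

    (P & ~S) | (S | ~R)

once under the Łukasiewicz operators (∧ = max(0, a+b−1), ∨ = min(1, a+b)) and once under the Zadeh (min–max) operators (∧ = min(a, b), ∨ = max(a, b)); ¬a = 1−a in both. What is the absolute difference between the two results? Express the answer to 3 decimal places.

0.310

Under Łukasiewicz:
  ~S = 1 − 0.11 = 0.89
  P & ~S = max(0, a+b−1) on (0.47, 0.89) = 0.36
  ~R = 1 − 0.69 = 0.31
  S | ~R = min(1, a+b) on (0.11, 0.31) = 0.42
  (P & ~S) | (S | ~R) = min(1, a+b) on (0.36, 0.42) = 0.78
  → value = 0.7800
Under Zadeh (min–max):
  ~S = 1 − 0.11 = 0.89
  P & ~S = min(a, b) on (0.47, 0.89) = 0.47
  ~R = 1 − 0.69 = 0.31
  S | ~R = max(a, b) on (0.11, 0.31) = 0.31
  (P & ~S) | (S | ~R) = max(a, b) on (0.47, 0.31) = 0.47
  → value = 0.4700
|0.7800 − 0.4700| = 0.310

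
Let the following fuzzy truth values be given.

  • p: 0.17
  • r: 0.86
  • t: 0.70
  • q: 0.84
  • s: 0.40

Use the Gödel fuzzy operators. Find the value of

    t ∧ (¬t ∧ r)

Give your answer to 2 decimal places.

0.30

¬t = 1 − 0.70 = 0.30
¬t ∧ r = min(a, b) on (0.30, 0.86) = 0.30
t ∧ (¬t ∧ r) = min(a, b) on (0.70, 0.30) = 0.30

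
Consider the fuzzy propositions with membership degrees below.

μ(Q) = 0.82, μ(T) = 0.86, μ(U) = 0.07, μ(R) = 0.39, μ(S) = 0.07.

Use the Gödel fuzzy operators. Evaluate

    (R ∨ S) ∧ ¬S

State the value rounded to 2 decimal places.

R ∨ S = max(a, b) on (0.39, 0.07) = 0.39
¬S = 1 − 0.07 = 0.93
(R ∨ S) ∧ ¬S = min(a, b) on (0.39, 0.93) = 0.39

0.39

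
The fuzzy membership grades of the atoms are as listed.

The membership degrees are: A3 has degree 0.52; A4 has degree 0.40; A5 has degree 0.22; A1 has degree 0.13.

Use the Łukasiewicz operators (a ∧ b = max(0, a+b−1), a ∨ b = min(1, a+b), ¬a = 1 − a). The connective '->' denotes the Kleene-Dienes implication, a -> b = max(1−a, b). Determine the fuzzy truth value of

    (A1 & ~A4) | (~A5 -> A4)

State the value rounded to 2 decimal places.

~A4 = 1 − 0.40 = 0.60
A1 & ~A4 = max(0, a+b−1) on (0.13, 0.60) = 0.00
~A5 = 1 − 0.22 = 0.78
~A5 -> A4  [Kleene-Dienes: max(1−a, b)] with a=0.78, b=0.40 → 0.40
(A1 & ~A4) | (~A5 -> A4) = min(1, a+b) on (0.00, 0.40) = 0.40

0.40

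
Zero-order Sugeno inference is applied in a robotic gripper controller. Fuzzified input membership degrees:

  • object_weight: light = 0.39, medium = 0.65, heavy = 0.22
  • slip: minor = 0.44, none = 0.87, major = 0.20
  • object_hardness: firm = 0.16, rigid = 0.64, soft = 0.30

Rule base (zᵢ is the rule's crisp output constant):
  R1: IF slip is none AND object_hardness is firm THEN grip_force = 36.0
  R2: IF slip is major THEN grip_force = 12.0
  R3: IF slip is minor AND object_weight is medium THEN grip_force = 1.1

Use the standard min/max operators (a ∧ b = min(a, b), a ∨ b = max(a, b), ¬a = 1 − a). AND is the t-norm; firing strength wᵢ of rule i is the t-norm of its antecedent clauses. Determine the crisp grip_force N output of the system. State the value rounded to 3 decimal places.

R1 (z=36.0): none=0.87, firm=0.16; AND[min(a, b)] → w = 0.16
R2 (z=12.0): major=0.20 → w = 0.20
R3 (z=1.1): minor=0.44, medium=0.65; AND[min(a, b)] → w = 0.44
Weighted average = (0.16·36.0 + 0.20·12.0 + 0.44·1.1) / (0.16 + 0.20 + 0.44)
  = 8.6440 / 0.8000 = 10.805

10.805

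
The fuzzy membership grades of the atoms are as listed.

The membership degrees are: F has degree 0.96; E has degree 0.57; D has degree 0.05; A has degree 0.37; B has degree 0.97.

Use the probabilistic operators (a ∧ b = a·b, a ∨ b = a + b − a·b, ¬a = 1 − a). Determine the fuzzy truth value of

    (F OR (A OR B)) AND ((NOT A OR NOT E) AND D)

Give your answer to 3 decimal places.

A OR B = a + b − a·b on (0.3700, 0.9700) = 0.9811
F OR (A OR B) = a + b − a·b on (0.9600, 0.9811) = 0.9992
NOT A = 1 − 0.3700 = 0.6300
NOT E = 1 − 0.5700 = 0.4300
NOT A OR NOT E = a + b − a·b on (0.6300, 0.4300) = 0.7891
(NOT A OR NOT E) AND D = a·b on (0.7891, 0.0500) = 0.0395
(F OR (A OR B)) AND ((NOT A OR NOT E) AND D) = a·b on (0.9992, 0.0395) = 0.0394

0.039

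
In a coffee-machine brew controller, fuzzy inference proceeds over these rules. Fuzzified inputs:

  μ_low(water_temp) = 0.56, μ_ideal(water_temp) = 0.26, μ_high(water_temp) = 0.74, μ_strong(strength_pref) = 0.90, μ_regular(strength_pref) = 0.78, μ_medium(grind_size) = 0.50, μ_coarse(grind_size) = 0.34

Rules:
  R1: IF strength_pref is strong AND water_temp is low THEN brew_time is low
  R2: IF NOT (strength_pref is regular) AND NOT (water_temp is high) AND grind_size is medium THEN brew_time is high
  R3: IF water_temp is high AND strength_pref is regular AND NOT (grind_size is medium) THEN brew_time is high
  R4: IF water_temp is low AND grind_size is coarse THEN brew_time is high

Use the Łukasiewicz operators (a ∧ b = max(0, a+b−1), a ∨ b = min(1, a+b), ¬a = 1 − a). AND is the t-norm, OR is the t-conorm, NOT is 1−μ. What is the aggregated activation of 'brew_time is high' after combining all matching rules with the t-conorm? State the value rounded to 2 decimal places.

R1: strong=0.90, low=0.56; AND[max(0, a+b−1)] → w = 0.46
R2: ¬regular=1−0.78=0.22, ¬high=1−0.74=0.26, medium=0.50; AND[max(0, a+b−1)] → w = 0.00
R3: high=0.74, regular=0.78, ¬medium=1−0.50=0.50; AND[max(0, a+b−1)] → w = 0.02
R4: low=0.56, coarse=0.34; AND[max(0, a+b−1)] → w = 0.00
Rules with consequent 'high': {R2, R3, R4} → strengths 0.00, 0.02, 0.00
Aggregate via t-conorm [min(1, a+b)]: 0.02

0.02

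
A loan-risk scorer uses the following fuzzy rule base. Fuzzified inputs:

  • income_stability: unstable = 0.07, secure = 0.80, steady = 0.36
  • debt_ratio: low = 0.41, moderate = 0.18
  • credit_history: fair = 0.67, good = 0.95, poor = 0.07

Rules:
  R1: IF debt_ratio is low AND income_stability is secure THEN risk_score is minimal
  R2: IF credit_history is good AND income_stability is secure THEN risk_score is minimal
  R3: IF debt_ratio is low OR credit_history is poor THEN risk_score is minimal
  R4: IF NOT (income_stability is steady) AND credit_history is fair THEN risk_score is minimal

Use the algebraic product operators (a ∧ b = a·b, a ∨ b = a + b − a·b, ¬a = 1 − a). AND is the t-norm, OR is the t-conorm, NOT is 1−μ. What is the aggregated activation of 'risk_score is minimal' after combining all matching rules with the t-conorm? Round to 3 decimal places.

R1: low=0.41, secure=0.80; AND[a·b] → w = 0.3280
R2: good=0.95, secure=0.80; AND[a·b] → w = 0.7600
R3: low=0.41, poor=0.07; OR[a + b − a·b] → w = 0.4513
R4: ¬steady=1−0.36=0.64, fair=0.67; AND[a·b] → w = 0.4288
Rules with consequent 'minimal': {R1, R2, R3, R4} → strengths 0.3280, 0.7600, 0.4513, 0.4288
Aggregate via t-conorm [a + b − a·b]: 0.9495

0.949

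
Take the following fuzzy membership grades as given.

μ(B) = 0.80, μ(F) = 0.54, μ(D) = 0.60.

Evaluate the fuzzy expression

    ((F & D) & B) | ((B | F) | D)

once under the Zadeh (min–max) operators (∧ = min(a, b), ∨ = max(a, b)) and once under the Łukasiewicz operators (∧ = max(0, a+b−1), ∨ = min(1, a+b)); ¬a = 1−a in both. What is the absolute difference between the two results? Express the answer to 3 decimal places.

0.200

Under Zadeh (min–max):
  F & D = min(a, b) on (0.54, 0.60) = 0.54
  (F & D) & B = min(a, b) on (0.54, 0.80) = 0.54
  B | F = max(a, b) on (0.80, 0.54) = 0.80
  (B | F) | D = max(a, b) on (0.80, 0.60) = 0.80
  ((F & D) & B) | ((B | F) | D) = max(a, b) on (0.54, 0.80) = 0.80
  → value = 0.8000
Under Łukasiewicz:
  F & D = max(0, a+b−1) on (0.54, 0.60) = 0.14
  (F & D) & B = max(0, a+b−1) on (0.14, 0.80) = 0.00
  B | F = min(1, a+b) on (0.80, 0.54) = 1.00
  (B | F) | D = min(1, a+b) on (1.00, 0.60) = 1.00
  ((F & D) & B) | ((B | F) | D) = min(1, a+b) on (0.00, 1.00) = 1.00
  → value = 1.0000
|0.8000 − 1.0000| = 0.200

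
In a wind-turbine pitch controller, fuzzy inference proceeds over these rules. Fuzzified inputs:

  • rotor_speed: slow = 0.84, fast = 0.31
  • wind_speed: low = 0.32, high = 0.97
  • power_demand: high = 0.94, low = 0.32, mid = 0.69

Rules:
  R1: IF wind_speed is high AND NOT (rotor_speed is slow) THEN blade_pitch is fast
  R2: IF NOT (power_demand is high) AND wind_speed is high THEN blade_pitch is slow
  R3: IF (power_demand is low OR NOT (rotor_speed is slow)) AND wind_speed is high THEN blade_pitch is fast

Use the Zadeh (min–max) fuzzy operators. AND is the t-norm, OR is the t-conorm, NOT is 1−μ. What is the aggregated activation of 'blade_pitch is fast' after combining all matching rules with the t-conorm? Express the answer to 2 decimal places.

R1: high=0.97, ¬slow=1−0.84=0.16; AND[min(a, b)] → w = 0.16
R2: ¬high=1−0.94=0.06, high=0.97; AND[min(a, b)] → w = 0.06
R3: (low=0.32 OR ¬slow=1−0.84=0.16) = 0.32; AND[min(a, b)] with high=0.97 → w = 0.32
Rules with consequent 'fast': {R1, R3} → strengths 0.16, 0.32
Aggregate via t-conorm [max(a, b)]: 0.32

0.32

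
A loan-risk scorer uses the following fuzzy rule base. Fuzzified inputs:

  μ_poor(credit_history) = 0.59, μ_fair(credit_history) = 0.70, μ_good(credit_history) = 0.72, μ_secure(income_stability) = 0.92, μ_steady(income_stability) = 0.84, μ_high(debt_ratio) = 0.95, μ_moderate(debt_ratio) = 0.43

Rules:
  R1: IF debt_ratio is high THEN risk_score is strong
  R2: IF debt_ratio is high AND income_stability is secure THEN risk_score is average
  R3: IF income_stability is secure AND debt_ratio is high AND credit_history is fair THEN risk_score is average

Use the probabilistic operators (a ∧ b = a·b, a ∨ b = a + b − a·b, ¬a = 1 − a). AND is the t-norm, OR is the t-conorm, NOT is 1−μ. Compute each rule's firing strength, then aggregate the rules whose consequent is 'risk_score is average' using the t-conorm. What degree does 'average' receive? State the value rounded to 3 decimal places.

0.951

R1: high=0.95 → w = 0.9500
R2: high=0.95, secure=0.92; AND[a·b] → w = 0.8740
R3: secure=0.92, high=0.95, fair=0.70; AND[a·b] → w = 0.6118
Rules with consequent 'average': {R2, R3} → strengths 0.8740, 0.6118
Aggregate via t-conorm [a + b − a·b]: 0.9511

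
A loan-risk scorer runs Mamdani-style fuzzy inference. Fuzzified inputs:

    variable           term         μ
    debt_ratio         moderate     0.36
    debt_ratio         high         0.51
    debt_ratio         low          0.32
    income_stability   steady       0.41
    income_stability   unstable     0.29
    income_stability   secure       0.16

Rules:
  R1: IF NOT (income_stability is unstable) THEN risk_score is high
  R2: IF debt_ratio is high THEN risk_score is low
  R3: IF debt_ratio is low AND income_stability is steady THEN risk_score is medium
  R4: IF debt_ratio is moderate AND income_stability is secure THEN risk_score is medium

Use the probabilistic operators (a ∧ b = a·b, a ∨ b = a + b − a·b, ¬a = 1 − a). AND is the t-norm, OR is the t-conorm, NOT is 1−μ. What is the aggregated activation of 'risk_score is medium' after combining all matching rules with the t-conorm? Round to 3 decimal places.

0.181

R1: ¬unstable=1−0.29=0.71 → w = 0.7100
R2: high=0.51 → w = 0.5100
R3: low=0.32, steady=0.41; AND[a·b] → w = 0.1312
R4: moderate=0.36, secure=0.16; AND[a·b] → w = 0.0576
Rules with consequent 'medium': {R3, R4} → strengths 0.1312, 0.0576
Aggregate via t-conorm [a + b − a·b]: 0.1812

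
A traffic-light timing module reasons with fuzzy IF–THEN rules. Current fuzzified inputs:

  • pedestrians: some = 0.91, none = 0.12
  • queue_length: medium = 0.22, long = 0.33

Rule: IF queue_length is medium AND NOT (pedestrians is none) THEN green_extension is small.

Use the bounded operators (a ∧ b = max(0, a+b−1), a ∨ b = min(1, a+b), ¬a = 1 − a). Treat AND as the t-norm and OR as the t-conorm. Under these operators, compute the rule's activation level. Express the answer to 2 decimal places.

0.10

firing strength: medium=0.22, ¬none=1−0.12=0.88; AND[max(0, a+b−1)] → w = 0.10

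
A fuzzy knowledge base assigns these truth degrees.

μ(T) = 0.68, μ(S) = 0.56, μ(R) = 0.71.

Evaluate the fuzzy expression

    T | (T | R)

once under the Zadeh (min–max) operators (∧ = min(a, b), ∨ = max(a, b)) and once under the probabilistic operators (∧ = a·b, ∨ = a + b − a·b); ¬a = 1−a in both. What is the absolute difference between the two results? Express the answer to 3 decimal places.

Under Zadeh (min–max):
  T | R = max(a, b) on (0.68, 0.71) = 0.71
  T | (T | R) = max(a, b) on (0.68, 0.71) = 0.71
  → value = 0.7100
Under probabilistic:
  T | R = a + b − a·b on (0.6800, 0.7100) = 0.9072
  T | (T | R) = a + b − a·b on (0.6800, 0.9072) = 0.9703
  → value = 0.9703
|0.7100 − 0.9703| = 0.260

0.260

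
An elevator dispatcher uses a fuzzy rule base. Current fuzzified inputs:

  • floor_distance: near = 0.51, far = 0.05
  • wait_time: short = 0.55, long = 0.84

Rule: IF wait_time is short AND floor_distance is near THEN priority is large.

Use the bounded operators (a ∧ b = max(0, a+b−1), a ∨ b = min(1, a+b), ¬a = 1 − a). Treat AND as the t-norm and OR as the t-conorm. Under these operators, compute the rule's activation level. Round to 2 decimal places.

0.06

firing strength: short=0.55, near=0.51; AND[max(0, a+b−1)] → w = 0.06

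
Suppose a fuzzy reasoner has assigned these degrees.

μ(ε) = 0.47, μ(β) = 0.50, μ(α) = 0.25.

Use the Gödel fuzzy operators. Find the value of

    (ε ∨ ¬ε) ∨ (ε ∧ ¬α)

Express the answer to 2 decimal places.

¬ε = 1 − 0.47 = 0.53
ε ∨ ¬ε = max(a, b) on (0.47, 0.53) = 0.53
¬α = 1 − 0.25 = 0.75
ε ∧ ¬α = min(a, b) on (0.47, 0.75) = 0.47
(ε ∨ ¬ε) ∨ (ε ∧ ¬α) = max(a, b) on (0.53, 0.47) = 0.53

0.53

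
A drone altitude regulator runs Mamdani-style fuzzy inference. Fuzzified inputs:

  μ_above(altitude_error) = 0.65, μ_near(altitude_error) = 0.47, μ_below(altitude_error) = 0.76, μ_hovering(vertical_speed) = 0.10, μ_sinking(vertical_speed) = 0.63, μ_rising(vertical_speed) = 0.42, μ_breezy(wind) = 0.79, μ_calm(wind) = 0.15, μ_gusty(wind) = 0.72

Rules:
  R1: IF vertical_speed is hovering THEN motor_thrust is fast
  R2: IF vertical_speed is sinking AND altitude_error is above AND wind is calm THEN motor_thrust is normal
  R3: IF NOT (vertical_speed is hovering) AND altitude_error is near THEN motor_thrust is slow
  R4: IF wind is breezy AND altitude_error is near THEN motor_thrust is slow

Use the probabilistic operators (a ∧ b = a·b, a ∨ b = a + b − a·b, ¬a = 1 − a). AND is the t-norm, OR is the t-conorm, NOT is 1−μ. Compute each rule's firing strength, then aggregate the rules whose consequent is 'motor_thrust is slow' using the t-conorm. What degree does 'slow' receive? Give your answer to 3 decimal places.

0.637

R1: hovering=0.10 → w = 0.1000
R2: sinking=0.63, above=0.65, calm=0.15; AND[a·b] → w = 0.0614
R3: ¬hovering=1−0.10=0.90, near=0.47; AND[a·b] → w = 0.4230
R4: breezy=0.79, near=0.47; AND[a·b] → w = 0.3713
Rules with consequent 'slow': {R3, R4} → strengths 0.4230, 0.3713
Aggregate via t-conorm [a + b − a·b]: 0.6372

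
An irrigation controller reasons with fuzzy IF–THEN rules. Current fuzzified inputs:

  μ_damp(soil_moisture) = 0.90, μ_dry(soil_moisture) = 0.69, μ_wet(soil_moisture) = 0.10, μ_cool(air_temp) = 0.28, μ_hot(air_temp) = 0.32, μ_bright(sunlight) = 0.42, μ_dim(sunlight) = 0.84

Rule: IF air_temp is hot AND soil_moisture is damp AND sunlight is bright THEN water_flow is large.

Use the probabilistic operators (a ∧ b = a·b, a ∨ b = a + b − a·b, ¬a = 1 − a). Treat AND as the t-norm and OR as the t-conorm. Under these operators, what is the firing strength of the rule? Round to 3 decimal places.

firing strength: hot=0.32, damp=0.90, bright=0.42; AND[a·b] → w = 0.1210

0.121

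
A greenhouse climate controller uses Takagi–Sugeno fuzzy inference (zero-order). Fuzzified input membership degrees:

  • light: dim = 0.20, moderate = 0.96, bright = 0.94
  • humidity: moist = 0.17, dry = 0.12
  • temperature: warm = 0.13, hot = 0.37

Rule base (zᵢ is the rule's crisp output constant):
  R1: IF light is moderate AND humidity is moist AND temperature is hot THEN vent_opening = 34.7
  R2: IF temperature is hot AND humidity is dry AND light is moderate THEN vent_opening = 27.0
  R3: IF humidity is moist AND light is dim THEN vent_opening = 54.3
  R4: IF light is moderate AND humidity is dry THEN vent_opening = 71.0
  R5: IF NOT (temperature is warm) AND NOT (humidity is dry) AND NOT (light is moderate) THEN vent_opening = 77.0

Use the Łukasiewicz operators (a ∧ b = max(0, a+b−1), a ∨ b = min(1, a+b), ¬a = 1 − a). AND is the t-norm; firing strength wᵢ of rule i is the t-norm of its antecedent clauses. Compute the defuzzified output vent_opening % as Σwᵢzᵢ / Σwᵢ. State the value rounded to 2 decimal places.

R1 (z=34.7): moderate=0.96, moist=0.17, hot=0.37; AND[max(0, a+b−1)] → w = 0.00
R2 (z=27.0): hot=0.37, dry=0.12, moderate=0.96; AND[max(0, a+b−1)] → w = 0.00
R3 (z=54.3): moist=0.17, dim=0.20; AND[max(0, a+b−1)] → w = 0.00
R4 (z=71.0): moderate=0.96, dry=0.12; AND[max(0, a+b−1)] → w = 0.08
R5 (z=77.0): ¬warm=1−0.13=0.87, ¬dry=1−0.12=0.88, ¬moderate=1−0.96=0.04; AND[max(0, a+b−1)] → w = 0.00
Weighted average = (0.00·34.7 + 0.00·27.0 + 0.00·54.3 + 0.08·71.0 + 0.00·77.0) / (0.00 + 0.00 + 0.00 + 0.08 + 0.00)
  = 5.6800 / 0.0800 = 71.00

71.00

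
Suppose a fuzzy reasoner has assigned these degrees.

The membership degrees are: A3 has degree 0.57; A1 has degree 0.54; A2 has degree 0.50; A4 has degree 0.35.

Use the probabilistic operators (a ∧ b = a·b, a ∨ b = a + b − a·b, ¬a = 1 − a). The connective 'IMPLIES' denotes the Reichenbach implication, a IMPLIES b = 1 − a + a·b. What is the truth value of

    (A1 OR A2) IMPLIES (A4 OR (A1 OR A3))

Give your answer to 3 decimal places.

0.901

A1 OR A2 = a + b − a·b on (0.5400, 0.5000) = 0.7700
A1 OR A3 = a + b − a·b on (0.5400, 0.5700) = 0.8022
A4 OR (A1 OR A3) = a + b − a·b on (0.3500, 0.8022) = 0.8714
(A1 OR A2) IMPLIES (A4 OR (A1 OR A3))  [Reichenbach: 1 − a + a·b] with a=0.7700, b=0.8714 → 0.9010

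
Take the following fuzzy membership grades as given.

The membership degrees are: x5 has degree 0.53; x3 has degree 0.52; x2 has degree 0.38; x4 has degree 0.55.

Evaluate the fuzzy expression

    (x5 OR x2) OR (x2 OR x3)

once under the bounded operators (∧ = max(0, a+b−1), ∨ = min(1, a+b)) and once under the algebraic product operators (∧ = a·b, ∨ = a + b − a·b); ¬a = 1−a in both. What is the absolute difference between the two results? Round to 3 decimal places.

0.087

Under bounded:
  x5 OR x2 = min(1, a+b) on (0.53, 0.38) = 0.91
  x2 OR x3 = min(1, a+b) on (0.38, 0.52) = 0.90
  (x5 OR x2) OR (x2 OR x3) = min(1, a+b) on (0.91, 0.90) = 1.00
  → value = 1.0000
Under algebraic product:
  x5 OR x2 = a + b − a·b on (0.5300, 0.3800) = 0.7086
  x2 OR x3 = a + b − a·b on (0.3800, 0.5200) = 0.7024
  (x5 OR x2) OR (x2 OR x3) = a + b − a·b on (0.7086, 0.7024) = 0.9133
  → value = 0.9133
|1.0000 − 0.9133| = 0.087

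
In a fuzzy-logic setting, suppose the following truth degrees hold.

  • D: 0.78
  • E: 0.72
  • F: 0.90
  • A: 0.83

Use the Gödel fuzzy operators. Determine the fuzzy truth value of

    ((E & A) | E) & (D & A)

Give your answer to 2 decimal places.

E & A = min(a, b) on (0.72, 0.83) = 0.72
(E & A) | E = max(a, b) on (0.72, 0.72) = 0.72
D & A = min(a, b) on (0.78, 0.83) = 0.78
((E & A) | E) & (D & A) = min(a, b) on (0.72, 0.78) = 0.72

0.72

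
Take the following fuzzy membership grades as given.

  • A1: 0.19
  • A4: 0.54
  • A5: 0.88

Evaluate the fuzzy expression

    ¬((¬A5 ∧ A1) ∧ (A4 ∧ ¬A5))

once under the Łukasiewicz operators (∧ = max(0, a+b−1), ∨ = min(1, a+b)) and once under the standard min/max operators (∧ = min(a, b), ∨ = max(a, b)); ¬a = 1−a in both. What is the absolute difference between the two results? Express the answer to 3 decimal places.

0.120

Under Łukasiewicz:
  ¬A5 = 1 − 0.88 = 0.12
  ¬A5 ∧ A1 = max(0, a+b−1) on (0.12, 0.19) = 0.00
  ¬A5 = 1 − 0.88 = 0.12
  A4 ∧ ¬A5 = max(0, a+b−1) on (0.54, 0.12) = 0.00
  (¬A5 ∧ A1) ∧ (A4 ∧ ¬A5) = max(0, a+b−1) on (0.00, 0.00) = 0.00
  ¬((¬A5 ∧ A1) ∧ (A4 ∧ ¬A5)) = 1 − 0.00 = 1.00
  → value = 1.0000
Under standard min/max:
  ¬A5 = 1 − 0.88 = 0.12
  ¬A5 ∧ A1 = min(a, b) on (0.12, 0.19) = 0.12
  ¬A5 = 1 − 0.88 = 0.12
  A4 ∧ ¬A5 = min(a, b) on (0.54, 0.12) = 0.12
  (¬A5 ∧ A1) ∧ (A4 ∧ ¬A5) = min(a, b) on (0.12, 0.12) = 0.12
  ¬((¬A5 ∧ A1) ∧ (A4 ∧ ¬A5)) = 1 − 0.12 = 0.88
  → value = 0.8800
|1.0000 − 0.8800| = 0.120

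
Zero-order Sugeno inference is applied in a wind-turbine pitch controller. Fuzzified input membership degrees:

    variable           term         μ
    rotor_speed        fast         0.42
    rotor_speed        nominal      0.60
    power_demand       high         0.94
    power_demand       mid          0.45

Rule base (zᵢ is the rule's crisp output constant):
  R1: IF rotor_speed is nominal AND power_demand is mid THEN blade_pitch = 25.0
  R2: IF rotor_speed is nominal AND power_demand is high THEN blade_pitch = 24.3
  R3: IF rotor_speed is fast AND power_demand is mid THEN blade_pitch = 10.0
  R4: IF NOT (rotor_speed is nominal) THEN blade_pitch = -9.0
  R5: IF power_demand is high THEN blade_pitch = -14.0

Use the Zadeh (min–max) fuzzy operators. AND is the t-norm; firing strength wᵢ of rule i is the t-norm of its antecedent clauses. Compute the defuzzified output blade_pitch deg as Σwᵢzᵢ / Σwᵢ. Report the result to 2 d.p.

R1 (z=25.0): nominal=0.60, mid=0.45; AND[min(a, b)] → w = 0.45
R2 (z=24.3): nominal=0.60, high=0.94; AND[min(a, b)] → w = 0.60
R3 (z=10.0): fast=0.42, mid=0.45; AND[min(a, b)] → w = 0.42
R4 (z=-9.0): ¬nominal=1−0.60=0.40 → w = 0.40
R5 (z=-14.0): high=0.94 → w = 0.94
Weighted average = (0.45·25.0 + 0.60·24.3 + 0.42·10.0 + 0.40·-9.0 + 0.94·-14.0) / (0.45 + 0.60 + 0.42 + 0.40 + 0.94)
  = 13.2700 / 2.8100 = 4.72

4.72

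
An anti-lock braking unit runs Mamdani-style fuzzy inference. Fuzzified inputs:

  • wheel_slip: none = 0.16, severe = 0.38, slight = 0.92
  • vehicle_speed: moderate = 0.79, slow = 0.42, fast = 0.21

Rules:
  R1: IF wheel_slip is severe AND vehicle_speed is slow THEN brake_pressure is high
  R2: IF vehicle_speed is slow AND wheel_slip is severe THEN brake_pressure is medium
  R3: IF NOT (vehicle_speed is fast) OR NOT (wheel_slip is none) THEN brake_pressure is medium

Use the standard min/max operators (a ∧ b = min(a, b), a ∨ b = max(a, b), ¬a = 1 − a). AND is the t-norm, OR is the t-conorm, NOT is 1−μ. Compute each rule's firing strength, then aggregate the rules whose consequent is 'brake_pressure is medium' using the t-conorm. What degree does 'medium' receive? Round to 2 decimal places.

R1: severe=0.38, slow=0.42; AND[min(a, b)] → w = 0.38
R2: slow=0.42, severe=0.38; AND[min(a, b)] → w = 0.38
R3: ¬fast=1−0.21=0.79, ¬none=1−0.16=0.84; OR[max(a, b)] → w = 0.84
Rules with consequent 'medium': {R2, R3} → strengths 0.38, 0.84
Aggregate via t-conorm [max(a, b)]: 0.84

0.84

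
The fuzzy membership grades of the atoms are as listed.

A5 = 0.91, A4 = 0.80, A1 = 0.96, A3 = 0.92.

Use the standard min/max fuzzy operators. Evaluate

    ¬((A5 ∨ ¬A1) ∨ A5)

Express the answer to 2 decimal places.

¬A1 = 1 − 0.96 = 0.04
A5 ∨ ¬A1 = max(a, b) on (0.91, 0.04) = 0.91
(A5 ∨ ¬A1) ∨ A5 = max(a, b) on (0.91, 0.91) = 0.91
¬((A5 ∨ ¬A1) ∨ A5) = 1 − 0.91 = 0.09

0.09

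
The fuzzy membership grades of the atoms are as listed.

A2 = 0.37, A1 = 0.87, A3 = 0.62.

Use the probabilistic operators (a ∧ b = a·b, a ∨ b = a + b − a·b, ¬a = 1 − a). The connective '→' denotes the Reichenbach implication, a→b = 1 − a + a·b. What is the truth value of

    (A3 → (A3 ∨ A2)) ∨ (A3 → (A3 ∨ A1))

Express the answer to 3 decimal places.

0.995

A3 ∨ A2 = a + b − a·b on (0.6200, 0.3700) = 0.7606
A3 → (A3 ∨ A2)  [Reichenbach: 1 − a + a·b] with a=0.6200, b=0.7606 → 0.8516
A3 ∨ A1 = a + b − a·b on (0.6200, 0.8700) = 0.9506
A3 → (A3 ∨ A1)  [Reichenbach: 1 − a + a·b] with a=0.6200, b=0.9506 → 0.9694
(A3 → (A3 ∨ A2)) ∨ (A3 → (A3 ∨ A1)) = a + b − a·b on (0.8516, 0.9694) = 0.9955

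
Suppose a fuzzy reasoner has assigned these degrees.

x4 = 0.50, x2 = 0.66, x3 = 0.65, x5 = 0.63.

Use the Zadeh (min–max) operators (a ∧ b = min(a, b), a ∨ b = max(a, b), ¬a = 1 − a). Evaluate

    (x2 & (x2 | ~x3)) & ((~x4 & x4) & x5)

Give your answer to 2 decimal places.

~x3 = 1 − 0.65 = 0.35
x2 | ~x3 = max(a, b) on (0.66, 0.35) = 0.66
x2 & (x2 | ~x3) = min(a, b) on (0.66, 0.66) = 0.66
~x4 = 1 − 0.50 = 0.50
~x4 & x4 = min(a, b) on (0.50, 0.50) = 0.50
(~x4 & x4) & x5 = min(a, b) on (0.50, 0.63) = 0.50
(x2 & (x2 | ~x3)) & ((~x4 & x4) & x5) = min(a, b) on (0.66, 0.50) = 0.50

0.50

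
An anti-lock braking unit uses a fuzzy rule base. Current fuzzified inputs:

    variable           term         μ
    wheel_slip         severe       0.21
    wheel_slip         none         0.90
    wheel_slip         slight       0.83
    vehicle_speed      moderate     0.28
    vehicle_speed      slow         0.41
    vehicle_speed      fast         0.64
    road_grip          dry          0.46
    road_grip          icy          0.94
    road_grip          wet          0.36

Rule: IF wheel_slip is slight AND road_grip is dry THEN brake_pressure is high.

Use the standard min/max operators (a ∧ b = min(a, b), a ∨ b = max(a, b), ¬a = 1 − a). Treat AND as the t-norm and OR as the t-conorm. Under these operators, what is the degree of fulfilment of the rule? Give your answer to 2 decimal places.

0.46

firing strength: slight=0.83, dry=0.46; AND[min(a, b)] → w = 0.46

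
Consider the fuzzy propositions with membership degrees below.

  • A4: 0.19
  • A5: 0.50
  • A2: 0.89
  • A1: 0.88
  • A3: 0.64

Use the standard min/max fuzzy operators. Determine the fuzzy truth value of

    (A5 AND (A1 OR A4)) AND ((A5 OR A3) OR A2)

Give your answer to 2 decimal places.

A1 OR A4 = max(a, b) on (0.88, 0.19) = 0.88
A5 AND (A1 OR A4) = min(a, b) on (0.50, 0.88) = 0.50
A5 OR A3 = max(a, b) on (0.50, 0.64) = 0.64
(A5 OR A3) OR A2 = max(a, b) on (0.64, 0.89) = 0.89
(A5 AND (A1 OR A4)) AND ((A5 OR A3) OR A2) = min(a, b) on (0.50, 0.89) = 0.50

0.50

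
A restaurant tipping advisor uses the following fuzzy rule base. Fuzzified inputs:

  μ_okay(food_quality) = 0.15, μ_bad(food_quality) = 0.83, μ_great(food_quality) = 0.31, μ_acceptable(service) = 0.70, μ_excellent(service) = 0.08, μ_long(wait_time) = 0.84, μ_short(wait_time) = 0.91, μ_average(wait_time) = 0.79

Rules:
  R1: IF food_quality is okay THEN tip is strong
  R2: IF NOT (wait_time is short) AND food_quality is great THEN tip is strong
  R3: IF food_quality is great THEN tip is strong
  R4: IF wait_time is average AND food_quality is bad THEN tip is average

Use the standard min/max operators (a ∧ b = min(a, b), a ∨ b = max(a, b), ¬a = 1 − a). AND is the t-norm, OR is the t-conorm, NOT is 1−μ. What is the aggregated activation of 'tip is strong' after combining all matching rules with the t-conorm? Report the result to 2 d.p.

R1: okay=0.15 → w = 0.15
R2: ¬short=1−0.91=0.09, great=0.31; AND[min(a, b)] → w = 0.09
R3: great=0.31 → w = 0.31
R4: average=0.79, bad=0.83; AND[min(a, b)] → w = 0.79
Rules with consequent 'strong': {R1, R2, R3} → strengths 0.15, 0.09, 0.31
Aggregate via t-conorm [max(a, b)]: 0.31

0.31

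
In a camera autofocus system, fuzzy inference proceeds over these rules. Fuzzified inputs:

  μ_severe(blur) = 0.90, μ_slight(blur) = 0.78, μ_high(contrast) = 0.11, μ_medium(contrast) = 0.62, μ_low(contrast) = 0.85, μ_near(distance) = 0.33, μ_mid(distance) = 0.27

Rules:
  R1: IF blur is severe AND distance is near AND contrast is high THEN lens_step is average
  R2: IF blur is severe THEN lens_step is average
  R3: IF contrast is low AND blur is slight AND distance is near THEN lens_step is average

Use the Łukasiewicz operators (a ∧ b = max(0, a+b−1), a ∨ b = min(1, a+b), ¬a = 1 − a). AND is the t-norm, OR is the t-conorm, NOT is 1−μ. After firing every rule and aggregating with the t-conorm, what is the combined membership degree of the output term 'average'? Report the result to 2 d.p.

R1: severe=0.90, near=0.33, high=0.11; AND[max(0, a+b−1)] → w = 0.00
R2: severe=0.90 → w = 0.90
R3: low=0.85, slight=0.78, near=0.33; AND[max(0, a+b−1)] → w = 0.00
Rules with consequent 'average': {R1, R2, R3} → strengths 0.00, 0.90, 0.00
Aggregate via t-conorm [min(1, a+b)]: 0.90

0.90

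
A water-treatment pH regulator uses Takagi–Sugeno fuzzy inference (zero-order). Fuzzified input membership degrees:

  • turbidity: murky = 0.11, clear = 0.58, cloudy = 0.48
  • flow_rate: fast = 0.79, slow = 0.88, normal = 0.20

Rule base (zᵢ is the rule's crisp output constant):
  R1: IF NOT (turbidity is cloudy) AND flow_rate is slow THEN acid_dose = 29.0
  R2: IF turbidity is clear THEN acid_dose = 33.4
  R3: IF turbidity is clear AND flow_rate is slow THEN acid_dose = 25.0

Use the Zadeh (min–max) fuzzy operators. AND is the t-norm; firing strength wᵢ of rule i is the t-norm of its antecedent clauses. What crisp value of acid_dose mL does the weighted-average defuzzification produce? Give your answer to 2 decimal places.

29.14

R1 (z=29.0): ¬cloudy=1−0.48=0.52, slow=0.88; AND[min(a, b)] → w = 0.52
R2 (z=33.4): clear=0.58 → w = 0.58
R3 (z=25.0): clear=0.58, slow=0.88; AND[min(a, b)] → w = 0.58
Weighted average = (0.52·29.0 + 0.58·33.4 + 0.58·25.0) / (0.52 + 0.58 + 0.58)
  = 48.9520 / 1.6800 = 29.14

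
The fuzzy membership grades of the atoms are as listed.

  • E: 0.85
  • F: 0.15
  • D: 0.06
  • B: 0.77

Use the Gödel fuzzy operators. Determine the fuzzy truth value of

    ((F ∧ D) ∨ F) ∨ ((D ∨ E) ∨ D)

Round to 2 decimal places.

F ∧ D = min(a, b) on (0.15, 0.06) = 0.06
(F ∧ D) ∨ F = max(a, b) on (0.06, 0.15) = 0.15
D ∨ E = max(a, b) on (0.06, 0.85) = 0.85
(D ∨ E) ∨ D = max(a, b) on (0.85, 0.06) = 0.85
((F ∧ D) ∨ F) ∨ ((D ∨ E) ∨ D) = max(a, b) on (0.15, 0.85) = 0.85

0.85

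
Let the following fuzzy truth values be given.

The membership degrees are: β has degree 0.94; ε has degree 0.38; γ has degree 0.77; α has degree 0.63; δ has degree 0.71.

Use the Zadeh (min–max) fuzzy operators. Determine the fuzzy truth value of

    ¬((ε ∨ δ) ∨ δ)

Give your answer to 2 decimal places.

ε ∨ δ = max(a, b) on (0.38, 0.71) = 0.71
(ε ∨ δ) ∨ δ = max(a, b) on (0.71, 0.71) = 0.71
¬((ε ∨ δ) ∨ δ) = 1 − 0.71 = 0.29

0.29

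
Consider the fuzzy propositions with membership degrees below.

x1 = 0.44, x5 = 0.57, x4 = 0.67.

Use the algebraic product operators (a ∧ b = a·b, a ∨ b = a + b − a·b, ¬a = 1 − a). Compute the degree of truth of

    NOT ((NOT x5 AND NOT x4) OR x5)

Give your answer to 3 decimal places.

NOT x5 = 1 − 0.5700 = 0.4300
NOT x4 = 1 − 0.6700 = 0.3300
NOT x5 AND NOT x4 = a·b on (0.4300, 0.3300) = 0.1419
(NOT x5 AND NOT x4) OR x5 = a + b − a·b on (0.1419, 0.5700) = 0.6310
NOT ((NOT x5 AND NOT x4) OR x5) = 1 − 0.6310 = 0.3690

0.369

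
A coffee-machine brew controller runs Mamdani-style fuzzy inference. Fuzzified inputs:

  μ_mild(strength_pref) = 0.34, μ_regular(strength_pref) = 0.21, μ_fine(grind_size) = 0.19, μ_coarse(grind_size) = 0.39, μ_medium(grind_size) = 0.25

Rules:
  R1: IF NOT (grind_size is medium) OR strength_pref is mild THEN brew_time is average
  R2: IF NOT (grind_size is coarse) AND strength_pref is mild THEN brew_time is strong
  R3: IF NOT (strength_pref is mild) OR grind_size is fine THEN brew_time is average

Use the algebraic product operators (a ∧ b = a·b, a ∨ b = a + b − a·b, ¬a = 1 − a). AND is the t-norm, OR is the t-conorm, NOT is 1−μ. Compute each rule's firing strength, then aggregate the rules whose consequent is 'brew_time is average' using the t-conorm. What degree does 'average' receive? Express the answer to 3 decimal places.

0.955

R1: ¬medium=1−0.25=0.75, mild=0.34; OR[a + b − a·b] → w = 0.8350
R2: ¬coarse=1−0.39=0.61, mild=0.34; AND[a·b] → w = 0.2074
R3: ¬mild=1−0.34=0.66, fine=0.19; OR[a + b − a·b] → w = 0.7246
Rules with consequent 'average': {R1, R3} → strengths 0.8350, 0.7246
Aggregate via t-conorm [a + b − a·b]: 0.9546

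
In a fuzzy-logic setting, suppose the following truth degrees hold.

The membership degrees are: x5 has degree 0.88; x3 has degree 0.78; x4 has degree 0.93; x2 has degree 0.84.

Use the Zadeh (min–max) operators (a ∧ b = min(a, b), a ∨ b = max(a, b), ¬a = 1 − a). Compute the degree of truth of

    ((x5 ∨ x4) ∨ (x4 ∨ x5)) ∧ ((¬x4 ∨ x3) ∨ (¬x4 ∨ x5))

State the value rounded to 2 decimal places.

0.88

x5 ∨ x4 = max(a, b) on (0.88, 0.93) = 0.93
x4 ∨ x5 = max(a, b) on (0.93, 0.88) = 0.93
(x5 ∨ x4) ∨ (x4 ∨ x5) = max(a, b) on (0.93, 0.93) = 0.93
¬x4 = 1 − 0.93 = 0.07
¬x4 ∨ x3 = max(a, b) on (0.07, 0.78) = 0.78
¬x4 = 1 − 0.93 = 0.07
¬x4 ∨ x5 = max(a, b) on (0.07, 0.88) = 0.88
(¬x4 ∨ x3) ∨ (¬x4 ∨ x5) = max(a, b) on (0.78, 0.88) = 0.88
((x5 ∨ x4) ∨ (x4 ∨ x5)) ∧ ((¬x4 ∨ x3) ∨ (¬x4 ∨ x5)) = min(a, b) on (0.93, 0.88) = 0.88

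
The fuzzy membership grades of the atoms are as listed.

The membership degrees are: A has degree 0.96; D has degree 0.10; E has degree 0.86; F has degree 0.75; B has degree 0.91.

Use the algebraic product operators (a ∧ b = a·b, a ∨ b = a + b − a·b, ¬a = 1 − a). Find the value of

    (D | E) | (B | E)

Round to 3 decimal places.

0.998

D | E = a + b − a·b on (0.1000, 0.8600) = 0.8740
B | E = a + b − a·b on (0.9100, 0.8600) = 0.9874
(D | E) | (B | E) = a + b − a·b on (0.8740, 0.9874) = 0.9984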